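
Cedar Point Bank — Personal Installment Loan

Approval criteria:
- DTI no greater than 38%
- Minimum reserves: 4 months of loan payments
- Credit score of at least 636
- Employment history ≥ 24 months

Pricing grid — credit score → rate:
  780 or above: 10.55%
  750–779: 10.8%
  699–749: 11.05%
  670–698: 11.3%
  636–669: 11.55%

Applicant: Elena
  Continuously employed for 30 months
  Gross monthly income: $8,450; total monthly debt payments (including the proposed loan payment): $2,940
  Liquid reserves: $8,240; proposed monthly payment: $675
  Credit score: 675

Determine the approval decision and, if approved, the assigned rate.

Credit score 675 ≥ 636 (meets minimum)
Reserves = 8,240/675 = 12.2 months ≥ 4
Debt-to-income = 2,940/8,450 = 34.8% — meets 38% limit
Employment 30 ≥ 24 months
All requirements met. Score 675 falls in the 670–698 tier → 11.3%.

Approved at 11.3%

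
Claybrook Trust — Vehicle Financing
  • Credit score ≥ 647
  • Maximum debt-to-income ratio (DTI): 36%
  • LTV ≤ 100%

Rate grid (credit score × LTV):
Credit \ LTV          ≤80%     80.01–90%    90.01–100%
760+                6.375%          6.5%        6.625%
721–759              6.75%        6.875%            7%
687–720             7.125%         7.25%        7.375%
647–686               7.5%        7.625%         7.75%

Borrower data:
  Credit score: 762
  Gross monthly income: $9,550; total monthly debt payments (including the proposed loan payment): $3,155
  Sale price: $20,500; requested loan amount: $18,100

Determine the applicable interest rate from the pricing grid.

6.5%

Credit score 762 ≥ 647; DTI: 3,155 ÷ 9,550 = 33%, within the 36% cap
LTV = 18,100/20,500 = 88.3% ≤ 100%
Score 762 is in the 760+ band; LTV 88.3% is in the 80.01–90% band → 6.5%.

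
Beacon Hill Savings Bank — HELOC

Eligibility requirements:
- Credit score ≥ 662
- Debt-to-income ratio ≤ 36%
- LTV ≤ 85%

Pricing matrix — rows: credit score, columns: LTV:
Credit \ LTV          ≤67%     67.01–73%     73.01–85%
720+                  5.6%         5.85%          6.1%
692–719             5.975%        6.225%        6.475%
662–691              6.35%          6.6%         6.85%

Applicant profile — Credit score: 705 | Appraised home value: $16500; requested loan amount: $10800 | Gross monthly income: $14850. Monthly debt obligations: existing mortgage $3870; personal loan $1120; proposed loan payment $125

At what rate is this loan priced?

5.975%

Credit score 705 ≥ 662; Total monthly debts = (3,870 + 1,120 + 125) = 5,115. Debt-to-income = 5,115/14,850 = 34.4% — meets 36% limit
LTV: 10,800 ÷ 16,500 = 65.5%, within 85% cap
Score 705 is in the 692–719 band; LTV 65.5% is in the ≤67% band → 5.975%.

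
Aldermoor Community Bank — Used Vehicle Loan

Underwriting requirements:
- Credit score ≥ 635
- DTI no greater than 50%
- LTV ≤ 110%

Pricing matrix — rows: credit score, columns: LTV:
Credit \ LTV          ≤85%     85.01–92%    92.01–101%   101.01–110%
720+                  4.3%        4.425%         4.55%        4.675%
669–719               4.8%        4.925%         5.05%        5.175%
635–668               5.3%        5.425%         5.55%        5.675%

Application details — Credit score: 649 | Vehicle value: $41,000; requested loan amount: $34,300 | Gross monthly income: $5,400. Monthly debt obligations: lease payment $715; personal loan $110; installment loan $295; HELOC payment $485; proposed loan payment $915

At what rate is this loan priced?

Credit score 649 ≥ 635; Total monthly debts = (715 + 110 + 295 + 485 + 915) = 2,520. Debt-to-income = 2,520/5,400 = 46.7% — meets 50% limit
LTV = 34,300/41,000 = 83.7% ≤ 110%
Score 649 is in the 635–668 band; LTV 83.7% is in the ≤85% band → 5.3%.

5.3%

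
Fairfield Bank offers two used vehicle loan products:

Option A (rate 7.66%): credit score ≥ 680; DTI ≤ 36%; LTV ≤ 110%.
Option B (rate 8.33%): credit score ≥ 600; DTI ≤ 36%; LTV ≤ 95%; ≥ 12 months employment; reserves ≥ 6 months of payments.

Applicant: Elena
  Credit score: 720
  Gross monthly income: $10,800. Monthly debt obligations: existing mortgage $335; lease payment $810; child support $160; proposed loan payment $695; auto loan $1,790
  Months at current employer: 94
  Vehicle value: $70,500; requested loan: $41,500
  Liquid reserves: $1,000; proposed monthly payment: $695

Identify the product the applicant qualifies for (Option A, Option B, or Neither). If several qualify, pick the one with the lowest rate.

Total debts = (335 + 810 + 160 + 695 + 1,790) = 3,790; DTI = 3,790/10,800 = 35.1%.
LTV = 41,500/70,500 = 58.9%.
Reserves = 1,000/695 = 1.4 months.
Option A: score 720 ≥ 680; DTI 35.1% ≤ 36%; LTV 58.9% ≤ 110% → qualifies.
Option B: score 720 ≥ 600; DTI 35.1% ≤ 36%; LTV 58.9% ≤ 95%; employment 94 ≥ 12 mo; reserves 1.4 < 6 mo → does not qualify.

Option A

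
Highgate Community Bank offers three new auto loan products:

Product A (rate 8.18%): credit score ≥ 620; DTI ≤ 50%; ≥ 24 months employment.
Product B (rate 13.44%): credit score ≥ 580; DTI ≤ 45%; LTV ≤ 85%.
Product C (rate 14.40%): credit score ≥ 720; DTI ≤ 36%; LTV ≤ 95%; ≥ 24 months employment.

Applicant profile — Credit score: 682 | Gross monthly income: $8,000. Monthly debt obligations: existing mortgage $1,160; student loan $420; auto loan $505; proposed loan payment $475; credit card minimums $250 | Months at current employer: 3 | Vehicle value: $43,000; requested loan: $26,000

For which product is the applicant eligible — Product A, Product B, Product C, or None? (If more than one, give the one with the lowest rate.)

Total debts = (1,160 + 420 + 505 + 475 + 250) = 2,810; DTI = 2,810/8,000 = 35.1%.
LTV = 26,000/43,000 = 60.5%.
Product A: score 682 ≥ 620; DTI 35.1% ≤ 50%; employment 3 < 24 mo → does not qualify.
Product B: score 682 ≥ 580; DTI 35.1% ≤ 45%; LTV 60.5% ≤ 85% → qualifies.
Product C: score 682 < 720; DTI 35.1% ≤ 36%; LTV 60.5% ≤ 95%; employment 3 < 24 mo → does not qualify.

Product B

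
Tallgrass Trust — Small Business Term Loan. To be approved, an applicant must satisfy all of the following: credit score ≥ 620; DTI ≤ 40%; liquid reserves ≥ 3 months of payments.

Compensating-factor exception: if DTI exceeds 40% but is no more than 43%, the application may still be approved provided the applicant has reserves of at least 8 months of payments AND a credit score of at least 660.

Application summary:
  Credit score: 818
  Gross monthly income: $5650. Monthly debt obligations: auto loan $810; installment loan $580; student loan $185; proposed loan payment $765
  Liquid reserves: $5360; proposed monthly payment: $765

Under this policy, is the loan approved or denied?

Credit score 818 ≥ 620 (meets base)
Total debts = (810 + 580 + 185 + 765) = 2,340. DTI = 2,340/5,650 = 41.4% > 40% — standard DTI limit exceeded.
Liquid reserves cover 5,360/765 = 7.0 months — ≥ 3 required
41.4% falls in the override range (40%–43%), so the compensating-factor test applies.
Override check — reserves: 7.0 mo (short of 8); score: 818 (ok).
Compensating-factor requirement not fully met.

Denied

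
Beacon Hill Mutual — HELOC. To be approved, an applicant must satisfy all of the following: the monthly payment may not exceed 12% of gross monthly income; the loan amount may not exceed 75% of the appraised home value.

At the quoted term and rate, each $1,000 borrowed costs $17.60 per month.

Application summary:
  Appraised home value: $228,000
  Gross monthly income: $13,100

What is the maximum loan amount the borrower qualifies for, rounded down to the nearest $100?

$89,300

Payment cap: 12% × $13,100 = $1,572/month.
At $17.60 per $1,000, that supports 1,572/17.60 × 1,000 ≈ $89,318 → $89,300.
LTV cap: 75% × $228,000 = $171,000 → $171,000.
Binding constraint: payment-to-income.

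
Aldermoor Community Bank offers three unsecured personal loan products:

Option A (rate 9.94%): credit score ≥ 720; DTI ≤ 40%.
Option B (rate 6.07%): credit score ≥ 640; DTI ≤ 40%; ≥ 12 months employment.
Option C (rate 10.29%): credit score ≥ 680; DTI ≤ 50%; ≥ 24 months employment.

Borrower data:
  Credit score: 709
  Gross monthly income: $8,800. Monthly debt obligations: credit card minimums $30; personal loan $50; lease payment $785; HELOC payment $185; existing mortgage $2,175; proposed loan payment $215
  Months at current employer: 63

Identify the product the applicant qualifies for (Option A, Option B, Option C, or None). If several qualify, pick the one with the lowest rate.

Total debts = (30 + 50 + 785 + 185 + 2,175 + 215) = 3,440; DTI = 3,440/8,800 = 39.1%.
Option A: score 709 < 720; DTI 39.1% ≤ 40% → does not qualify.
Option B: score 709 ≥ 640; DTI 39.1% ≤ 40%; employment 63 ≥ 12 mo → qualifies.
Option C: score 709 ≥ 680; DTI 39.1% ≤ 50%; employment 63 ≥ 24 mo → qualifies.
Qualifying: Option B, Option C. Lowest rate is 6.07% → Option B.

Option B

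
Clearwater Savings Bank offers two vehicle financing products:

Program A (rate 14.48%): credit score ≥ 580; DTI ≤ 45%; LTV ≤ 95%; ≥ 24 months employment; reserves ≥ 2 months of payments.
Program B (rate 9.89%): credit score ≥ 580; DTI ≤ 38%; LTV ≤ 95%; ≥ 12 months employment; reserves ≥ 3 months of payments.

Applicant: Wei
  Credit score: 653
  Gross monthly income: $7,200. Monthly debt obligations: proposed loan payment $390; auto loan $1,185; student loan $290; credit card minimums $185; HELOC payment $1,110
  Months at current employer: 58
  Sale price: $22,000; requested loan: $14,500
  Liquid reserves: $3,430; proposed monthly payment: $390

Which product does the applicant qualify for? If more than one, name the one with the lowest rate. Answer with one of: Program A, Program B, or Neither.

Program A

Total debts = (390 + 1,185 + 290 + 185 + 1,110) = 3,160; DTI = 3,160/7,200 = 43.9%.
LTV = 14,500/22,000 = 65.9%.
Reserves = 3,430/390 = 8.8 months.
Program A: score 653 ≥ 580; DTI 43.9% ≤ 45%; LTV 65.9% ≤ 95%; employment 58 ≥ 24 mo; reserves 8.8 ≥ 2 mo → qualifies.
Program B: score 653 ≥ 580; DTI 43.9% > 38%; LTV 65.9% ≤ 95%; employment 58 ≥ 12 mo; reserves 8.8 ≥ 3 mo → does not qualify.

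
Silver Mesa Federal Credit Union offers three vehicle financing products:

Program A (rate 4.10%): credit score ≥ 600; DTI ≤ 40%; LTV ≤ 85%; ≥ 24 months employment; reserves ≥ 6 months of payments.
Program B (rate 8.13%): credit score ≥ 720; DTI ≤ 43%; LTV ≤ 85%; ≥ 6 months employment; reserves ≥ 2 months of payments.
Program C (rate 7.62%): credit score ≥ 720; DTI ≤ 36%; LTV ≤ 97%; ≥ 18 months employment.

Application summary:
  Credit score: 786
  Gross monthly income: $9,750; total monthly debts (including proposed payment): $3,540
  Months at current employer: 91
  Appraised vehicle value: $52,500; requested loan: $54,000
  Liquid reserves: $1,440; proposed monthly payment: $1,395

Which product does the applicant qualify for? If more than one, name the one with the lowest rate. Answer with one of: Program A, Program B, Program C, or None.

None

DTI = 3,540/9,750 = 36.3%.
LTV = 54,000/52,500 = 102.9%.
Reserves = 1,440/1,395 = 1.0 months.
Program A: score 786 ≥ 600; DTI 36.3% ≤ 40%; LTV 102.9% > 85%; employment 91 ≥ 24 mo; reserves 1.0 < 6 mo → does not qualify.
Program B: score 786 ≥ 720; DTI 36.3% ≤ 43%; LTV 102.9% > 85%; employment 91 ≥ 6 mo; reserves 1.0 < 2 mo → does not qualify.
Program C: score 786 ≥ 720; DTI 36.3% > 36%; LTV 102.9% > 97%; employment 91 ≥ 18 mo → does not qualify.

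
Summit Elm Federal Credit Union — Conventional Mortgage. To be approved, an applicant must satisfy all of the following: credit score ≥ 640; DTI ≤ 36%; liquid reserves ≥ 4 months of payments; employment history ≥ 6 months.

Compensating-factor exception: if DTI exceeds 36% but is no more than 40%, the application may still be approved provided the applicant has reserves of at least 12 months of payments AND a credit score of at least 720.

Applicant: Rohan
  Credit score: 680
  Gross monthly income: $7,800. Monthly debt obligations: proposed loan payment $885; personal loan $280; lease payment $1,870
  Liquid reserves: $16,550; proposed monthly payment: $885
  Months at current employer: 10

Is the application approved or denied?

Credit score 680 ≥ 640 (meets base)
Total debts = (885 + 280 + 1,870) = 3,035. DTI: 3,035 ÷ 7,800 = 38.9%, over the 36% base limit.
Reserves: 16,550 ÷ 885 = 18.7 months (meets 4-month minimum)
Employment 10 ≥ 6 months
38.9% falls in the override range (36%–40%), so the compensating-factor test applies.
Override check — reserves: 18.7 mo (ok); score: 680 (below 720).
Compensating-factor requirement not fully met.

Denied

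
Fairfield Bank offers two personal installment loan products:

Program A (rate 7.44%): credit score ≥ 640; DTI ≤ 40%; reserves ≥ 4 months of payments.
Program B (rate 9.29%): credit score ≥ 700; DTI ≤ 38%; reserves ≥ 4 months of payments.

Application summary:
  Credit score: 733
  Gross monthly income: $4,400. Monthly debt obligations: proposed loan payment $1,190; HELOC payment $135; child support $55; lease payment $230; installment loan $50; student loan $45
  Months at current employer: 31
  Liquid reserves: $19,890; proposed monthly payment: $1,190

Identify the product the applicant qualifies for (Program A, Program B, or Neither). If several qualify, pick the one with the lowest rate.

Total debts = (1,190 + 135 + 55 + 230 + 50 + 45) = 1,705; DTI = 1,705/4,400 = 38.8%.
Reserves = 19,890/1,190 = 16.7 months.
Program A: score 733 ≥ 640; DTI 38.8% ≤ 40%; reserves 16.7 ≥ 4 mo → qualifies.
Program B: score 733 ≥ 700; DTI 38.8% > 38%; reserves 16.7 ≥ 4 mo → does not qualify.

Program A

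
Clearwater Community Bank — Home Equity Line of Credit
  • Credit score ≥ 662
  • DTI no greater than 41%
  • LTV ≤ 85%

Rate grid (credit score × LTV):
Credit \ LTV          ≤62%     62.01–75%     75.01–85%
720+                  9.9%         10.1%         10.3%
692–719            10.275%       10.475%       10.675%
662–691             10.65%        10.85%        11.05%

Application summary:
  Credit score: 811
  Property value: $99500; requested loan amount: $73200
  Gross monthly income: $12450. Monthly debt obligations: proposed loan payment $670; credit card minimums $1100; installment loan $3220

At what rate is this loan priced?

Credit score 811 ≥ 662; Total monthly debts = (670 + 1,100 + 3,220) = 4,990. DTI = 4,990/12,450 = 40.1% ≤ 41%
Loan-to-value = 73,200/99,500 = 73.6% — pass (85% max)
Credit 811 → row 720+; LTV 73.6% → column 62.01–75%. Grid cell → 10.1%.

10.1%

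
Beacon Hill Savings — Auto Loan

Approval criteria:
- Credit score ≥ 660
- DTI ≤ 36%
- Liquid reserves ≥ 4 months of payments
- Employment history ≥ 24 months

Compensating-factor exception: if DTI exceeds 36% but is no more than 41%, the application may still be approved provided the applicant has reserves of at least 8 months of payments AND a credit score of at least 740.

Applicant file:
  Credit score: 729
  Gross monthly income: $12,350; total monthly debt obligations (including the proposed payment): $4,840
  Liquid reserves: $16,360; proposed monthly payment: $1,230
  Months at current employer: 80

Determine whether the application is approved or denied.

Denied

Credit score 729 ≥ 660 (meets base)
DTI: 4,840 ÷ 12,350 = 39.2%, over the 36% base limit.
Reserves = 16,360/1,230 = 13.3 months ≥ 4
Employment 80 ≥ 24 months
39.2% falls in the override range (36%–41%), so the compensating-factor test applies.
Reserves 13.3 ≥ 8 months; credit score 729 < 740.
Compensating-factor requirement not fully met.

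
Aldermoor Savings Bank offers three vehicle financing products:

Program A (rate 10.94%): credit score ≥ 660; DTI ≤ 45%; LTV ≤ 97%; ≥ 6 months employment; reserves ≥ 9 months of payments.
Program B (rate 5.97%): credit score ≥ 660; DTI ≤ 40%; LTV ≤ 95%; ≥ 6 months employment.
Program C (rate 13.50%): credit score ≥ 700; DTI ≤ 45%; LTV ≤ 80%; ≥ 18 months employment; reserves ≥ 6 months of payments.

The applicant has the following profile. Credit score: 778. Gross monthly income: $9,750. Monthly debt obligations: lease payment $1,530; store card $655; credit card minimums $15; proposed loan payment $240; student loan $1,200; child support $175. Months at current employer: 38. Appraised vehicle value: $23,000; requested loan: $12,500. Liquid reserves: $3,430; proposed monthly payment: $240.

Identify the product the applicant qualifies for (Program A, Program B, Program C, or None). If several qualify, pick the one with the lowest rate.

Total debts = (1,530 + 655 + 15 + 240 + 1,200 + 175) = 3,815; DTI = 3,815/9,750 = 39.1%.
LTV = 12,500/23,000 = 54.3%.
Reserves = 3,430/240 = 14.3 months.
Program A: score 778 ≥ 660; DTI 39.1% ≤ 45%; LTV 54.3% ≤ 97%; employment 38 ≥ 6 mo; reserves 14.3 ≥ 9 mo → qualifies.
Program B: score 778 ≥ 660; DTI 39.1% ≤ 40%; LTV 54.3% ≤ 95%; employment 38 ≥ 6 mo → qualifies.
Program C: score 778 ≥ 700; DTI 39.1% ≤ 45%; LTV 54.3% ≤ 80%; employment 38 ≥ 18 mo; reserves 14.3 ≥ 6 mo → qualifies.
Qualifying: Program A, Program B, Program C. Lowest rate is 5.97% → Program B.

Program B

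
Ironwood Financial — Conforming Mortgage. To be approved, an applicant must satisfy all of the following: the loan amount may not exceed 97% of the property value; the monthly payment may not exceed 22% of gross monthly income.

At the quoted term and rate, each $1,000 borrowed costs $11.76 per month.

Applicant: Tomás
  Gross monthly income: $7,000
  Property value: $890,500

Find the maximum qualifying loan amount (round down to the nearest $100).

$130,900

Payment cap: 22% × $7,000 = $1,540/month.
At $11.76 per $1,000, that supports 1,540/11.76 × 1,000 ≈ $130,952 → $130,900.
LTV cap: 97% × $890,500 = $863,785 → $863,700.
Binding constraint: payment-to-income.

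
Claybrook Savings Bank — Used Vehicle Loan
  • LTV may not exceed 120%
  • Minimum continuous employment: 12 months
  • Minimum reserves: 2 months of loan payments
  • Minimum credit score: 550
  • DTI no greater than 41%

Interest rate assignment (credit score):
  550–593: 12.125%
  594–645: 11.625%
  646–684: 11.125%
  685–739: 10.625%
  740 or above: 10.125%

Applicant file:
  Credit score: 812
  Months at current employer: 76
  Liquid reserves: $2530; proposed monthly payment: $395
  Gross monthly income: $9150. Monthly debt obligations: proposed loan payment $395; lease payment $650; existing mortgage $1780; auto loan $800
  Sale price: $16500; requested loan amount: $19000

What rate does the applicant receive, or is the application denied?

Approved at 10.125%

Credit score 812 ≥ 550 (meets minimum)
Reserves = 2,530/395 = 6.4 months ≥ 2
Employment 76 ≥ 12 months
Total monthly debts = (395 + 650 + 1,780 + 800) = 3,625. DTI = 3,625/9,150 = 39.6% ≤ 41%
LTV = 19,000/16,500 = 115.2% ≤ 120%
All requirements met. Score 812 falls in the 740 or above tier → 10.125%.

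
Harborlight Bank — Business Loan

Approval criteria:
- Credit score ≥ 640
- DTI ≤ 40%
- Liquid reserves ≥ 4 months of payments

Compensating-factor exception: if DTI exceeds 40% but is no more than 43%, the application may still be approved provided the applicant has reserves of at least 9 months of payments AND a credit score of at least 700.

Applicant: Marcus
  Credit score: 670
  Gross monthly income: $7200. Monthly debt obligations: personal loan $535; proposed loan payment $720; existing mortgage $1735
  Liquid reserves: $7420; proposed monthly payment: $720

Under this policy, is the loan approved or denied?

Denied

Credit score 670 ≥ 640 (meets base)
Total debts = (535 + 720 + 1,735) = 2,990. DTI = 2,990/7,200 = 41.5% > 40% — standard DTI limit exceeded.
Liquid reserves cover 7,420/720 = 10.3 months — ≥ 4 required
41.5% falls in the override range (40%–43%), so the compensating-factor test applies.
Override check — reserves: 10.3 mo (ok); score: 670 (below 700).
Compensating-factor requirement not fully met.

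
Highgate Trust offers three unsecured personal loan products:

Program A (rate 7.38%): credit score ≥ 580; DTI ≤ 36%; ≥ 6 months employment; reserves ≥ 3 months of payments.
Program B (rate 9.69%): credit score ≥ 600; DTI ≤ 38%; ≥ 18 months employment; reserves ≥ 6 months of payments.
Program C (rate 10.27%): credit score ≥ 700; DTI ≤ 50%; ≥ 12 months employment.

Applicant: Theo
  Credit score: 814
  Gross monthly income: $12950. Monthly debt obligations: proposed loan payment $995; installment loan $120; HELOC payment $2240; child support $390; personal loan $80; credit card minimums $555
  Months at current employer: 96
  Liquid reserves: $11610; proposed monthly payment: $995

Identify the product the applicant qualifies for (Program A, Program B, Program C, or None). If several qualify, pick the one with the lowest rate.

Program A

Total debts = (995 + 120 + 2,240 + 390 + 80 + 555) = 4,380; DTI = 4,380/12,950 = 33.8%.
Reserves = 11,610/995 = 11.7 months.
Program A: score 814 ≥ 580; DTI 33.8% ≤ 36%; employment 96 ≥ 6 mo; reserves 11.7 ≥ 3 mo → qualifies.
Program B: score 814 ≥ 600; DTI 33.8% ≤ 38%; employment 96 ≥ 18 mo; reserves 11.7 ≥ 6 mo → qualifies.
Program C: score 814 ≥ 700; DTI 33.8% ≤ 50%; employment 96 ≥ 12 mo → qualifies.
Qualifying: Program A, Program B, Program C. Lowest rate is 7.38% → Program A.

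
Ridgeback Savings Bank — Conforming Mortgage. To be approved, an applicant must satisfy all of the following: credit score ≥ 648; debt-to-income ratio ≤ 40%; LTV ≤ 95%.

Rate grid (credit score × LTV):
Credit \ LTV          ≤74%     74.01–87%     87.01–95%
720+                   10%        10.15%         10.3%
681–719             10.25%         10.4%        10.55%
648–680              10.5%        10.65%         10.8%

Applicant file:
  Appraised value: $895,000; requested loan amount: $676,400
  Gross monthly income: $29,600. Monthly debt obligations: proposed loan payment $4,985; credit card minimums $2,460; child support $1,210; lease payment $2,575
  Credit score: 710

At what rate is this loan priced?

10.4%

Credit score 710 ≥ 648; Total monthly debts = (4,985 + 2,460 + 1,210 + 2,575) = 11,230. Debt-to-income = 11,230/29,600 = 37.9% — meets 40% limit
LTV = 676,400/895,000 = 75.6% ≤ 95%
Credit 710 → row 681–719; LTV 75.6% → column 74.01–87%. Grid cell → 10.4%.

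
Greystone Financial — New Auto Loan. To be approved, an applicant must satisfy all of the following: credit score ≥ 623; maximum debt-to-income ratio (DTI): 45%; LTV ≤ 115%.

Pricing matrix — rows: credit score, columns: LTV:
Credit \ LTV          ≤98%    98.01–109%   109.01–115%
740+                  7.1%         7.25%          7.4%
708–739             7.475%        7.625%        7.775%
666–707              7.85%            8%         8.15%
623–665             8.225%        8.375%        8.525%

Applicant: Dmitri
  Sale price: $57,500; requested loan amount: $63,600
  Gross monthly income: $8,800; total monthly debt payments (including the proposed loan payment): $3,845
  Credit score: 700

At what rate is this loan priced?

8.15%

Credit score 700 ≥ 623; DTI: 3,845 ÷ 8,800 = 43.7%, within the 45% cap
LTV = 63,600/57,500 = 110.6% ≤ 115%
Row: 700 falls in 666–707. Column: 110.6% falls in 109.01–115%. Rate = 8.15%.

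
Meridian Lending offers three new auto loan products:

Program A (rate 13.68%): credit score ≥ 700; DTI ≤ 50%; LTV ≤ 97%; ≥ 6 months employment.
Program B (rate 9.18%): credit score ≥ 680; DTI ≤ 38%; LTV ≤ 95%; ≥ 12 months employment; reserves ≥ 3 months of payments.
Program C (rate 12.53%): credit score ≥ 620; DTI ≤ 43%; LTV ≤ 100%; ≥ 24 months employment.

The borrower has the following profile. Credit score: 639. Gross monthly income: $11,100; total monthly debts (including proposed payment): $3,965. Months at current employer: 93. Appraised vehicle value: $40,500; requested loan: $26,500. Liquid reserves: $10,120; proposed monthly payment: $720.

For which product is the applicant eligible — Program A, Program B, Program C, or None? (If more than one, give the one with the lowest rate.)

DTI = 3,965/11,100 = 35.7%.
LTV = 26,500/40,500 = 65.4%.
Reserves = 10,120/720 = 14.1 months.
Program A: score 639 < 700; DTI 35.7% ≤ 50%; LTV 65.4% ≤ 97%; employment 93 ≥ 6 mo → does not qualify.
Program B: score 639 < 680; DTI 35.7% ≤ 38%; LTV 65.4% ≤ 95%; employment 93 ≥ 12 mo; reserves 14.1 ≥ 3 mo → does not qualify.
Program C: score 639 ≥ 620; DTI 35.7% ≤ 43%; LTV 65.4% ≤ 100%; employment 93 ≥ 24 mo → qualifies.

Program C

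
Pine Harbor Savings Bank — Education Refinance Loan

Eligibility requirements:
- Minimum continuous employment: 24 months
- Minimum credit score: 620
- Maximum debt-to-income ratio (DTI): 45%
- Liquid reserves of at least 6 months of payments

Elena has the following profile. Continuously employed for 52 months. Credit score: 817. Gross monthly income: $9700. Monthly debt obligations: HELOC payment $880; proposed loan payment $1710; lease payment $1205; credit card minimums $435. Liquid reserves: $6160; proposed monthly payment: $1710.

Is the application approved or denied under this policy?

Employment 52 ≥ 24 months
Credit score 817 ≥ 620 (meets)
Total monthly debts = (880 + 1,710 + 1,205 + 435) = 4,230. Debt-to-income = 4,230/9,700 = 43.6% — meets 45% limit
Reserves = 6,160/1,710 = 3.6 months < 6
Fails on reserves.

Denied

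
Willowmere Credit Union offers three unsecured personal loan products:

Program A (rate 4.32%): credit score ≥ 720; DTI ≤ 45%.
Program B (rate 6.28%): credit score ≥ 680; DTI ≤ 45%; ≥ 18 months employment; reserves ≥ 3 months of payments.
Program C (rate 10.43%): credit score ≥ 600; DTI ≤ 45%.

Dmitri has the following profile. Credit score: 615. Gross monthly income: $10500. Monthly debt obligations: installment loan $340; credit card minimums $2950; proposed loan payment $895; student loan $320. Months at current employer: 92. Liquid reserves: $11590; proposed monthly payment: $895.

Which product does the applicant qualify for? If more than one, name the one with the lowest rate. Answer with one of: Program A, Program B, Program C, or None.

Total debts = (340 + 2,950 + 895 + 320) = 4,505; DTI = 4,505/10,500 = 42.9%.
Reserves = 11,590/895 = 12.9 months.
Program A: score 615 < 720; DTI 42.9% ≤ 45% → does not qualify.
Program B: score 615 < 680; DTI 42.9% ≤ 45%; employment 92 ≥ 18 mo; reserves 12.9 ≥ 3 mo → does not qualify.
Program C: score 615 ≥ 600; DTI 42.9% ≤ 45% → qualifies.

Program C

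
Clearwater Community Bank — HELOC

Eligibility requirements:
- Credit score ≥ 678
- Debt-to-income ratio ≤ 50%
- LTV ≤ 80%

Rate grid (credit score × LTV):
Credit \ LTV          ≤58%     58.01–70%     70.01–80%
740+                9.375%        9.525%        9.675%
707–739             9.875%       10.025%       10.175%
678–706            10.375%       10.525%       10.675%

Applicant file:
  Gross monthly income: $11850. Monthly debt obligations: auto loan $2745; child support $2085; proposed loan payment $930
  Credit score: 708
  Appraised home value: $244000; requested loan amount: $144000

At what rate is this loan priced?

Credit score 708 ≥ 678; Total monthly debts = (2,745 + 2,085 + 930) = 5,760. DTI = 5,760/11,850 = 48.6% ≤ 50%
LTV: 144,000 ÷ 244,000 = 59%, within 80% cap
Credit 708 → row 707–739; LTV 59% → column 58.01–70%. Grid cell → 10.025%.

10.025%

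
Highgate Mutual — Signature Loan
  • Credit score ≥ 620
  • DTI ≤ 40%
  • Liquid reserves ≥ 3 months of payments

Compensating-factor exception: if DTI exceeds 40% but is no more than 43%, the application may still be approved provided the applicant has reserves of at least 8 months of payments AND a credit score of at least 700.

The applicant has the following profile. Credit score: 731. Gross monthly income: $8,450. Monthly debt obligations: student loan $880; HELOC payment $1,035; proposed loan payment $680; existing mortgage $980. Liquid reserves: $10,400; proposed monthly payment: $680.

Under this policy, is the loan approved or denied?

Credit score 731 ≥ 620 (meets base)
Total debts = (880 + 1,035 + 680 + 980) = 3,575. DTI: 3,575 ÷ 8,450 = 42.3%, over the 40% base limit.
Liquid reserves cover 10,400/680 = 15.3 months — ≥ 3 required
DTI 42.3% is within the 40%–43% exception band; checking compensating factors.
Reserves 15.3 ≥ 8 months; credit score 731 ≥ 700.
Both compensating conditions met → exception applies.

Approved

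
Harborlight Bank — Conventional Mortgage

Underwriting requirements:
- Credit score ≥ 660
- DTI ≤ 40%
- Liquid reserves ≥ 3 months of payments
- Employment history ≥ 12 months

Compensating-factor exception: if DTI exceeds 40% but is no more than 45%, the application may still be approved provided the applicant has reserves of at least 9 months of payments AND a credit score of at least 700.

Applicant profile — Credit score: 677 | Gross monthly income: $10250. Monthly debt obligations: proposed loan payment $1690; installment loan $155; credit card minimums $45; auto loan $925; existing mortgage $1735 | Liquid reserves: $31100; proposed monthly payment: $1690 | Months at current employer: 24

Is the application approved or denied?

Credit score 677 ≥ 660 (meets base)
Total debts = (1,690 + 155 + 45 + 925 + 1,735) = 4,550. DTI: 4,550 ÷ 10,250 = 44.4%, over the 40% base limit.
Liquid reserves cover 31,100/1,690 = 18.4 months — ≥ 3 required
Employment 24 ≥ 12 months
44.4% falls in the override range (40%–45%), so the compensating-factor test applies.
Reserves 18.4 ≥ 9 months; credit score 677 < 700.
Compensating-factor requirement not fully met.

Denied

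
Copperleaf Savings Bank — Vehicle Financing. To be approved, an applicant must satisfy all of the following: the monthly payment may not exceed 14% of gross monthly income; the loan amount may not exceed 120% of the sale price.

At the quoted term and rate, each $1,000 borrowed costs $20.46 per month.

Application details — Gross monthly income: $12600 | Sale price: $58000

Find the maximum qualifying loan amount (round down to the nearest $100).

$69,600

Payment cap: 14% × $12,600 = $1,764/month.
At $20.46 per $1,000, that supports 1,764/20.46 × 1,000 ≈ $86,217 → $86,200.
LTV cap: 120% × $58,000 = $69,600 → $69,600.
Binding constraint: loan-to-value.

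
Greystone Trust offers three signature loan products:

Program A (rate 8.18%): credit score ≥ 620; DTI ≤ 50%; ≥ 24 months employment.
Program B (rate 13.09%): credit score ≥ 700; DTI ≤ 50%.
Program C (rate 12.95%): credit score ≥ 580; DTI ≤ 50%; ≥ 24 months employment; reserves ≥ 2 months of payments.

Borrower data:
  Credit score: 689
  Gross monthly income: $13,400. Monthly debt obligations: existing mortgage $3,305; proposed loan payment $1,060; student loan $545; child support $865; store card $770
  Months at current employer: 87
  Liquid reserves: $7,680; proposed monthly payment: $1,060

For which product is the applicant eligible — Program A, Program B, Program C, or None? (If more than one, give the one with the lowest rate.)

Total debts = (3,305 + 1,060 + 545 + 865 + 770) = 6,545; DTI = 6,545/13,400 = 48.8%.
Reserves = 7,680/1,060 = 7.2 months.
Program A: score 689 ≥ 620; DTI 48.8% ≤ 50%; employment 87 ≥ 24 mo → qualifies.
Program B: score 689 < 700; DTI 48.8% ≤ 50% → does not qualify.
Program C: score 689 ≥ 580; DTI 48.8% ≤ 50%; employment 87 ≥ 24 mo; reserves 7.2 ≥ 2 mo → qualifies.
Qualifying: Program A, Program C. Lowest rate is 8.18% → Program A.

Program A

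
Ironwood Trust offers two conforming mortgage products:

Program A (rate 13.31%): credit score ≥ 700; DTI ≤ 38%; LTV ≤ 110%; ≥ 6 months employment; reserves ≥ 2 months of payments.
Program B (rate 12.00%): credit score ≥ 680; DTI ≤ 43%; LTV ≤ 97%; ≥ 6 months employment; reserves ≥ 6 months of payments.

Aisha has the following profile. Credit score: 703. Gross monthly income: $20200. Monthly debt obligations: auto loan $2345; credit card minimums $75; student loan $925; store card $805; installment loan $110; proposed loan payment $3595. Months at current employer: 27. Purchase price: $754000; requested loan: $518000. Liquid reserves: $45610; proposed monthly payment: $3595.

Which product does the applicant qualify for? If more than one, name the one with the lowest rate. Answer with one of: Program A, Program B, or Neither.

Program B

Total debts = (2,345 + 75 + 925 + 805 + 110 + 3,595) = 7,855; DTI = 7,855/20,200 = 38.9%.
LTV = 518,000/754,000 = 68.7%.
Reserves = 45,610/3,595 = 12.7 months.
Program A: score 703 ≥ 700; DTI 38.9% > 38%; LTV 68.7% ≤ 110%; employment 27 ≥ 6 mo; reserves 12.7 ≥ 2 mo → does not qualify.
Program B: score 703 ≥ 680; DTI 38.9% ≤ 43%; LTV 68.7% ≤ 97%; employment 27 ≥ 6 mo; reserves 12.7 ≥ 6 mo → qualifies.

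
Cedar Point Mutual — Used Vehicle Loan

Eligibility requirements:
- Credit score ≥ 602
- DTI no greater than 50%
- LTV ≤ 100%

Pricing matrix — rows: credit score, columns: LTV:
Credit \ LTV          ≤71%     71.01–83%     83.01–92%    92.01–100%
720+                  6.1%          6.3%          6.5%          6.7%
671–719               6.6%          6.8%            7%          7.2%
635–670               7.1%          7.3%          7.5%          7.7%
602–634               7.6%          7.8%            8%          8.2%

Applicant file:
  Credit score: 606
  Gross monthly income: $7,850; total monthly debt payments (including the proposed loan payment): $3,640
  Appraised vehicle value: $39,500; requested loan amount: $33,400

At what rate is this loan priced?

Credit score 606 ≥ 602; DTI: 3,640 ÷ 7,850 = 46.4%, within the 50% cap
LTV = 33,400/39,500 = 84.6% ≤ 100%
Row: 606 falls in 602–634. Column: 84.6% falls in 83.01–92%. Rate = 8%.

8%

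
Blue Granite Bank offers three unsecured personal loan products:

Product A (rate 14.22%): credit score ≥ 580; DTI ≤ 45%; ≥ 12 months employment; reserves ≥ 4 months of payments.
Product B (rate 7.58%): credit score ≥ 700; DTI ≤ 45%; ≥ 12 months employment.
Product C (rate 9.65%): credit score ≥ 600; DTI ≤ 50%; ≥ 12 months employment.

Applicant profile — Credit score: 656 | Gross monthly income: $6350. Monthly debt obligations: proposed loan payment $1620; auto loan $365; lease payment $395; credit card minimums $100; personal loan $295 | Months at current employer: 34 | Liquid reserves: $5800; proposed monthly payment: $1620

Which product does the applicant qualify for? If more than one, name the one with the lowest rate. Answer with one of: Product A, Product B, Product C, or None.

Product C

Total debts = (1,620 + 365 + 395 + 100 + 295) = 2,775; DTI = 2,775/6,350 = 43.7%.
Reserves = 5,800/1,620 = 3.6 months.
Product A: score 656 ≥ 580; DTI 43.7% ≤ 45%; employment 34 ≥ 12 mo; reserves 3.6 < 4 mo → does not qualify.
Product B: score 656 < 700; DTI 43.7% ≤ 45%; employment 34 ≥ 12 mo → does not qualify.
Product C: score 656 ≥ 600; DTI 43.7% ≤ 50%; employment 34 ≥ 12 mo → qualifies.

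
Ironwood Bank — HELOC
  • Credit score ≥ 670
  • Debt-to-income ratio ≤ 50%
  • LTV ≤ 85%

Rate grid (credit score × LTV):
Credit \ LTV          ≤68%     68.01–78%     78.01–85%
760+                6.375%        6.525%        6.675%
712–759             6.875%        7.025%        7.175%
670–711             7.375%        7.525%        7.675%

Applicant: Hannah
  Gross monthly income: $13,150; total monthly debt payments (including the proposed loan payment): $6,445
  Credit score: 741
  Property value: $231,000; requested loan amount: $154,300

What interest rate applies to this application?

Credit score 741 ≥ 670; Debt-to-income = 6,445/13,150 = 49% — meets 50% limit
LTV: 154,300 ÷ 231,000 = 66.8%, within 85% cap
Score 741 is in the 712–759 band; LTV 66.8% is in the ≤68% band → 6.875%.

6.875%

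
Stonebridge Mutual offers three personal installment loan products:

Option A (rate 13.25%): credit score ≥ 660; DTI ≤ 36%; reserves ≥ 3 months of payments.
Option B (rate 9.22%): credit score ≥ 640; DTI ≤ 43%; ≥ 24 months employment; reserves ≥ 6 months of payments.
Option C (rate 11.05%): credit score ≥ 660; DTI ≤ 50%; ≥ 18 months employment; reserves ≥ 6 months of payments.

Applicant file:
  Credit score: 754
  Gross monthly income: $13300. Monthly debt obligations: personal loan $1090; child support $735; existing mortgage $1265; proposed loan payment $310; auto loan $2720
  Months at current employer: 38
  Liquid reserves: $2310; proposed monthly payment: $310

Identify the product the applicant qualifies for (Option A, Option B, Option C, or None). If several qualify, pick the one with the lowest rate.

Option C

Total debts = (1,090 + 735 + 1,265 + 310 + 2,720) = 6,120; DTI = 6,120/13,300 = 46%.
Reserves = 2,310/310 = 7.5 months.
Option A: score 754 ≥ 660; DTI 46% > 36%; reserves 7.5 ≥ 3 mo → does not qualify.
Option B: score 754 ≥ 640; DTI 46% > 43%; employment 38 ≥ 24 mo; reserves 7.5 ≥ 6 mo → does not qualify.
Option C: score 754 ≥ 660; DTI 46% ≤ 50%; employment 38 ≥ 18 mo; reserves 7.5 ≥ 6 mo → qualifies.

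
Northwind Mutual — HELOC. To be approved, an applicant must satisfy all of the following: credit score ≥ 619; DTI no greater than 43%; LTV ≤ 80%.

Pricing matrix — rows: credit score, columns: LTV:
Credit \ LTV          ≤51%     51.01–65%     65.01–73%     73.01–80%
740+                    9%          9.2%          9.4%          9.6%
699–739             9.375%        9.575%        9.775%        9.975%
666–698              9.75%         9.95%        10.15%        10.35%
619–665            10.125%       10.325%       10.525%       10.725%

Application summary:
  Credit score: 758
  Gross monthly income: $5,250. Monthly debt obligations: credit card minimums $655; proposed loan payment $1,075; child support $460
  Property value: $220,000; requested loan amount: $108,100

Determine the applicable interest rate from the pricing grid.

Credit score 758 ≥ 619; Total monthly debts = (655 + 1,075 + 460) = 2,190. Debt-to-income = 2,190/5,250 = 41.7% — meets 43% limit
LTV: 108,100 ÷ 220,000 = 49.1%, within 80% cap
Row: 758 falls in 740+. Column: 49.1% falls in ≤51%. Rate = 9%.

9%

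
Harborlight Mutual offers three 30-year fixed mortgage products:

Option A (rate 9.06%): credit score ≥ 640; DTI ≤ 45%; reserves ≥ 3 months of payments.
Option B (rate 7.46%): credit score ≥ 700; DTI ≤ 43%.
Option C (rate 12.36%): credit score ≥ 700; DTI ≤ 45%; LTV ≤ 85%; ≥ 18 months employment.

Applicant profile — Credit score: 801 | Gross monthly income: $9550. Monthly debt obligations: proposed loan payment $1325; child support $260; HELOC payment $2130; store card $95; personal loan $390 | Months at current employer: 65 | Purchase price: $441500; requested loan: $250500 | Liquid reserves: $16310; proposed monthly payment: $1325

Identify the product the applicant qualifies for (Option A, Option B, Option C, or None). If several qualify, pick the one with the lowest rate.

Option A

Total debts = (1,325 + 260 + 2,130 + 95 + 390) = 4,200; DTI = 4,200/9,550 = 44%.
LTV = 250,500/441,500 = 56.7%.
Reserves = 16,310/1,325 = 12.3 months.
Option A: score 801 ≥ 640; DTI 44% ≤ 45%; reserves 12.3 ≥ 3 mo → qualifies.
Option B: score 801 ≥ 700; DTI 44% > 43% → does not qualify.
Option C: score 801 ≥ 700; DTI 44% ≤ 45%; LTV 56.7% ≤ 85%; employment 65 ≥ 18 mo → qualifies.
Qualifying: Option A, Option C. Lowest rate is 9.06% → Option A.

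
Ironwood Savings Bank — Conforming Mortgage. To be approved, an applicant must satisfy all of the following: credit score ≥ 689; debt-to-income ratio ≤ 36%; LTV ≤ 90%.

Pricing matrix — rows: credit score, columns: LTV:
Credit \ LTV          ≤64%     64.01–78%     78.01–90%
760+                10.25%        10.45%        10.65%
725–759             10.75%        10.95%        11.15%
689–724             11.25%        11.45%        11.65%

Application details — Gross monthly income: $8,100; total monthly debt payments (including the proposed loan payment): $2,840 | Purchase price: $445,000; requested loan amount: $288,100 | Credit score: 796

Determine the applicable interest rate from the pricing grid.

10.45%

Credit score 796 ≥ 689; Debt-to-income = 2,840/8,100 = 35.1% — meets 36% limit
LTV: 288,100 ÷ 445,000 = 64.7%, within 90% cap
Row: 796 falls in 760+. Column: 64.7% falls in 64.01–78%. Rate = 10.45%.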